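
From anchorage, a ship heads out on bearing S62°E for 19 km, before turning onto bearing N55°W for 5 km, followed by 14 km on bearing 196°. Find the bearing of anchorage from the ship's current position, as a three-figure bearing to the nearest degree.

336°

Leg 1 (S62°E, 19 km): east 19 sin 118° = 16.78, north 19 cos 118° = -8.92
Leg 2 (N55°W, 5 km): east 5 sin 305° = -4.10, north 5 cos 305° = 2.87
Leg 3 (196°, 14 km): east 14 sin 196° = -3.86, north 14 cos 196° = -13.46
Net displacement: 8.82 east, -19.51 north. Direction back to start is (-8.82, 19.51): bearing = atan2(-8.82, 19.51) mod 360° = 335.67° ≈ 336°.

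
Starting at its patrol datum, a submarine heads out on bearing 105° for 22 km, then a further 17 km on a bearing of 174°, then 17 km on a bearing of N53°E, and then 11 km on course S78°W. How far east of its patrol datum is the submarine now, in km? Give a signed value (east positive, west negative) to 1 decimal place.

25.8 km

Leg 1 (105°, 22 km): east 22 sin 105° = 21.25, north 22 cos 105° = -5.69
Leg 2 (174°, 17 km): east 17 sin 174° = 1.78, north 17 cos 174° = -16.91
Leg 3 (N53°E, 17 km): east 17 sin 53° = 13.58, north 17 cos 53° = 10.23
Leg 4 (S78°W, 11 km): east 11 sin 258° = -10.76, north 11 cos 258° = -2.29
Net east component: 25.84 km.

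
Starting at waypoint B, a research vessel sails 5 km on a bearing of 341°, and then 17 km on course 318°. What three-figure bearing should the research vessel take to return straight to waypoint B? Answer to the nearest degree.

Leg 1 (341°, 5 km): east 5 sin 341° = -1.63, north 5 cos 341° = 4.73
Leg 2 (318°, 17 km): east 17 sin 318° = -11.38, north 17 cos 318° = 12.63
Net displacement: -13.00 east, 17.36 north. Direction back to start is (13.00, -17.36): bearing = atan2(13.00, -17.36) mod 360° = 143.17° ≈ 143°.

143°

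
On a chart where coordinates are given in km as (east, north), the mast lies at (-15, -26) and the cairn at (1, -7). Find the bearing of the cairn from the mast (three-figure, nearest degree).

040°

Δeast = 1 − -15 = 16.00; Δnorth = -7 − -26 = 19.00.
Bearing = atan2(Δeast, Δnorth) mod 360° = 40.10° ≈ 040°.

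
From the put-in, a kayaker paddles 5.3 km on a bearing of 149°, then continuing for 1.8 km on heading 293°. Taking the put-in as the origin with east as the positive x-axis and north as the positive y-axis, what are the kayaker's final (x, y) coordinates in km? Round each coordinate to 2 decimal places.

Leg 1 (149°, 5.3 km): east 5.3 sin 149° = 2.73, north 5.3 cos 149° = -4.54
Leg 2 (293°, 1.8 km): east 1.8 sin 293° = -1.66, north 1.8 cos 293° = 0.70
Summing: 1.07 km east, -3.84 km north → (1.07, -3.84).

(1.07, -3.84)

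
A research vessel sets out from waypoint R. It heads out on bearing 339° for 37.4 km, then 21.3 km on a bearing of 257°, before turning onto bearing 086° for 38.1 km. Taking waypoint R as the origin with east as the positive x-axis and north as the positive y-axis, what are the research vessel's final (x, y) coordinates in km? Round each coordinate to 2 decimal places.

(3.85, 32.78)

Leg 1 (339°, 37.4 km): east 37.4 sin 339° = -13.40, north 37.4 cos 339° = 34.92
Leg 2 (257°, 21.3 km): east 21.3 sin 257° = -20.75, north 21.3 cos 257° = -4.79
Leg 3 (086°, 38.1 km): east 38.1 sin 86° = 38.01, north 38.1 cos 86° = 2.66
Summing: 3.85 km east, 32.78 km north → (3.85, 32.78).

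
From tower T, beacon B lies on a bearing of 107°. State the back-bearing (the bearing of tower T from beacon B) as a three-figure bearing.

287°

Back-bearing = 107° + 180° = 287°.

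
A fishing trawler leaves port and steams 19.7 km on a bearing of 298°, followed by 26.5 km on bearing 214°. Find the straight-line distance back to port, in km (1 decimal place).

Leg 1 (298°, 19.7 km): east 19.7 sin 298° = -17.39, north 19.7 cos 298° = 9.25
Leg 2 (214°, 26.5 km): east 26.5 sin 214° = -14.82, north 26.5 cos 214° = -21.97
Net: -32.21 east, -12.72 north. Distance = √((-32.21)² + (-12.72)²) = 34.633 km.

34.6 km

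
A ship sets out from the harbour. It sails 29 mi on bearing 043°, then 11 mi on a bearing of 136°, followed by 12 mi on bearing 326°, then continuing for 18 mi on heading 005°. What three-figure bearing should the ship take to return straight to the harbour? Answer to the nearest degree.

208°

Leg 1 (043°, 29 mi): east 29 sin 43° = 19.78, north 29 cos 43° = 21.21
Leg 2 (136°, 11 mi): east 11 sin 136° = 7.64, north 11 cos 136° = -7.91
Leg 3 (326°, 12 mi): east 12 sin 326° = -6.71, north 12 cos 326° = 9.95
Leg 4 (005°, 18 mi): east 18 sin 5° = 1.57, north 18 cos 5° = 17.93
Net displacement: 22.28 east, 41.18 north. Direction back to start is (-22.28, -41.18): bearing = atan2(-22.28, -41.18) mod 360° = 208.41° ≈ 208°.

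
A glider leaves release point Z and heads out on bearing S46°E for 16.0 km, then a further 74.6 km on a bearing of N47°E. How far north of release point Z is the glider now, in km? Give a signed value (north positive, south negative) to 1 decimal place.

Leg 1 (S46°E, 16.0 km): east 16.0 sin 134° = 11.51, north 16.0 cos 134° = -11.11
Leg 2 (N47°E, 74.6 km): east 74.6 sin 47° = 54.56, north 74.6 cos 47° = 50.88
Net north component: 39.76 km.

39.8 km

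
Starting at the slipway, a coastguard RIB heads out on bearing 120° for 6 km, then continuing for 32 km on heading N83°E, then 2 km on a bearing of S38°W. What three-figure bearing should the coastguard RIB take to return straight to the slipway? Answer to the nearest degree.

271°

Leg 1 (120°, 6 km): east 6 sin 120° = 5.20, north 6 cos 120° = -3.00
Leg 2 (N83°E, 32 km): east 32 sin 83° = 31.76, north 32 cos 83° = 3.90
Leg 3 (S38°W, 2 km): east 2 sin 218° = -1.23, north 2 cos 218° = -1.58
Net displacement: 35.73 east, -0.68 north. Direction back to start is (-35.73, 0.68): bearing = atan2(-35.73, 0.68) mod 360° = 271.08° ≈ 271°.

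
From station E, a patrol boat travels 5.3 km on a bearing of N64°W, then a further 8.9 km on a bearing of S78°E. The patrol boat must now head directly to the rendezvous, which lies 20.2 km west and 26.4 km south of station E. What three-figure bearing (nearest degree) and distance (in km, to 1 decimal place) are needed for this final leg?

222°, 36.1 km

Leg 1 (N64°W, 5.3 km): east 5.3 sin 296° = -4.76, north 5.3 cos 296° = 2.32
Leg 2 (S78°E, 8.9 km): east 8.9 sin 102° = 8.71, north 8.9 cos 102° = -1.85
Current position: (3.94, 0.47). Target: (-20.2, -26.4). Remaining: Δeast = -24.14, Δnorth = -26.87.
Bearing = atan2(-24.14, -26.87) mod 360° = 221.94°; distance = √((-24.14)² + (-26.87)²) = 36.125 km.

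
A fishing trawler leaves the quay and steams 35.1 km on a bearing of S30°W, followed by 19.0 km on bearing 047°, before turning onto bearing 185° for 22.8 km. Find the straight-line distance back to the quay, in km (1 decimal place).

40.5 km

Leg 1 (S30°W, 35.1 km): east 35.1 sin 210° = -17.55, north 35.1 cos 210° = -30.40
Leg 2 (047°, 19.0 km): east 19.0 sin 47° = 13.90, north 19.0 cos 47° = 12.96
Leg 3 (185°, 22.8 km): east 22.8 sin 185° = -1.99, north 22.8 cos 185° = -22.71
Net: -5.64 east, -40.15 north. Distance = √((-5.64)² + (-40.15)²) = 40.547 km.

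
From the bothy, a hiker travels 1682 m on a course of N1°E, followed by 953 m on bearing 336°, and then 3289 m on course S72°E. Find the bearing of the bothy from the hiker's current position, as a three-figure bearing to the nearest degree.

241°

Leg 1 (N1°E, 1682 m): east 1682 sin 1° = 29.35, north 1682 cos 1° = 1681.74
Leg 2 (336°, 953 m): east 953 sin 336° = -387.62, north 953 cos 336° = 870.61
Leg 3 (S72°E, 3289 m): east 3289 sin 108° = 3128.02, north 3289 cos 108° = -1016.36
Net displacement: 2769.76 east, 1536.00 north. Direction back to start is (-2769.76, -1536.00): bearing = atan2(-2769.76, -1536.00) mod 360° = 240.99° ≈ 241°.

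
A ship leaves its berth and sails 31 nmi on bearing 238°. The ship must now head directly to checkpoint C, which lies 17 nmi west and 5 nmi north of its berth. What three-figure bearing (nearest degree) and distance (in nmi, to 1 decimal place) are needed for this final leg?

023°, 23.4 nmi

Leg 1 (238°, 31 nmi): east 31 sin 238° = -26.29, north 31 cos 238° = -16.43
Current position: (-26.29, -16.43). Target: (-17, 5). Remaining: Δeast = 9.29, Δnorth = 21.43.
Bearing = atan2(9.29, 21.43) mod 360° = 23.44°; distance = √((9.29)² + (21.43)²) = 23.354 nmi.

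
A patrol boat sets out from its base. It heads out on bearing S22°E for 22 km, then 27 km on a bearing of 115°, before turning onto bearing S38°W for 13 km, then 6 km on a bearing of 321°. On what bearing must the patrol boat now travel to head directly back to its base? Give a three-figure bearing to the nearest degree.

Leg 1 (S22°E, 22 km): east 22 sin 158° = 8.24, north 22 cos 158° = -20.40
Leg 2 (115°, 27 km): east 27 sin 115° = 24.47, north 27 cos 115° = -11.41
Leg 3 (S38°W, 13 km): east 13 sin 218° = -8.00, north 13 cos 218° = -10.24
Leg 4 (321°, 6 km): east 6 sin 321° = -3.78, north 6 cos 321° = 4.66
Net displacement: 20.93 east, -37.39 north. Direction back to start is (-20.93, 37.39): bearing = atan2(-20.93, 37.39) mod 360° = 330.76° ≈ 331°.

331°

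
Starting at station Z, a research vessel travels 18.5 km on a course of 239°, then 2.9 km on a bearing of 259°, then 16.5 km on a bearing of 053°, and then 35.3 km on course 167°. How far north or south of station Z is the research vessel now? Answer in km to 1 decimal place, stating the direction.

Leg 1 (239°, 18.5 km): east 18.5 sin 239° = -15.86, north 18.5 cos 239° = -9.53
Leg 2 (259°, 2.9 km): east 2.9 sin 259° = -2.85, north 2.9 cos 259° = -0.55
Leg 3 (053°, 16.5 km): east 16.5 sin 53° = 13.18, north 16.5 cos 53° = 9.93
Leg 4 (167°, 35.3 km): east 35.3 sin 167° = 7.94, north 35.3 cos 167° = -34.40
Net north component: -34.55 km.

34.5 km south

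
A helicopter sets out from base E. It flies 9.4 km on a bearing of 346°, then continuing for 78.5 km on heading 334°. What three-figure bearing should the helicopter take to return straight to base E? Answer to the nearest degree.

Leg 1 (346°, 9.4 km): east 9.4 sin 346° = -2.27, north 9.4 cos 346° = 9.12
Leg 2 (334°, 78.5 km): east 78.5 sin 334° = -34.41, north 78.5 cos 334° = 70.56
Net displacement: -36.69 east, 79.68 north. Direction back to start is (36.69, -79.68): bearing = atan2(36.69, -79.68) mod 360° = 155.28° ≈ 155°.

155°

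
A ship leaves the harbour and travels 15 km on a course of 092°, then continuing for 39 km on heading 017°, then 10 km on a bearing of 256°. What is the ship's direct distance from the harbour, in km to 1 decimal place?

Leg 1 (092°, 15 km): east 15 sin 92° = 14.99, north 15 cos 92° = -0.52
Leg 2 (017°, 39 km): east 39 sin 17° = 11.40, north 39 cos 17° = 37.30
Leg 3 (256°, 10 km): east 10 sin 256° = -9.70, north 10 cos 256° = -2.42
Net: 16.69 east, 34.35 north. Distance = √((16.69)² + (34.35)²) = 38.193 km.

38.2 km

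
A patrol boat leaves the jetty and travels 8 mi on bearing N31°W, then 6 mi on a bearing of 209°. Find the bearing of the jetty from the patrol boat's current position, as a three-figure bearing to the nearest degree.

Leg 1 (N31°W, 8 mi): east 8 sin 329° = -4.12, north 8 cos 329° = 6.86
Leg 2 (209°, 6 mi): east 6 sin 209° = -2.91, north 6 cos 209° = -5.25
Net displacement: -7.03 east, 1.61 north. Direction back to start is (7.03, -1.61): bearing = atan2(7.03, -1.61) mod 360° = 102.90° ≈ 103°.

103°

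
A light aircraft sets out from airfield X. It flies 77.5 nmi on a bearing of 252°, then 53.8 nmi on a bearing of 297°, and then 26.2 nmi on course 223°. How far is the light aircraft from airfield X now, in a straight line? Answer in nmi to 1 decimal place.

140.8 nmi

Leg 1 (252°, 77.5 nmi): east 77.5 sin 252° = -73.71, north 77.5 cos 252° = -23.95
Leg 2 (297°, 53.8 nmi): east 53.8 sin 297° = -47.94, north 53.8 cos 297° = 24.42
Leg 3 (223°, 26.2 nmi): east 26.2 sin 223° = -17.87, north 26.2 cos 223° = -19.16
Net: -139.51 east, -18.69 north. Distance = √((-139.51)² + (-18.69)²) = 140.757 nmi.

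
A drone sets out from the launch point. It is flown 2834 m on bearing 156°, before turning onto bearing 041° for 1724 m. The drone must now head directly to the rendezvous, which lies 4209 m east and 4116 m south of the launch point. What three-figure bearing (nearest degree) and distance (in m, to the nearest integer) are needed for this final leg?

Leg 1 (156°, 2834 m): east 2834 sin 156° = 1152.69, north 2834 cos 156° = -2588.99
Leg 2 (041°, 1724 m): east 1724 sin 41° = 1131.05, north 1724 cos 41° = 1301.12
Current position: (2283.74, -1287.87). Target: (4209, -4116). Remaining: Δeast = 1925.26, Δnorth = -2828.13.
Bearing = atan2(1925.26, -2828.13) mod 360° = 145.75°; distance = √((1925.26)² + (-2828.13)²) = 3421.252 m.

146°, 3421 m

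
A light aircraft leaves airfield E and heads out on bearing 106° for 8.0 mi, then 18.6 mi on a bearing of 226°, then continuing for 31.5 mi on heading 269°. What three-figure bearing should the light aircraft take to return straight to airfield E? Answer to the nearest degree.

Leg 1 (106°, 8.0 mi): east 8.0 sin 106° = 7.69, north 8.0 cos 106° = -2.21
Leg 2 (226°, 18.6 mi): east 18.6 sin 226° = -13.38, north 18.6 cos 226° = -12.92
Leg 3 (269°, 31.5 mi): east 31.5 sin 269° = -31.50, north 31.5 cos 269° = -0.55
Net displacement: -37.18 east, -15.68 north. Direction back to start is (37.18, 15.68): bearing = atan2(37.18, 15.68) mod 360° = 67.14° ≈ 067°.

067°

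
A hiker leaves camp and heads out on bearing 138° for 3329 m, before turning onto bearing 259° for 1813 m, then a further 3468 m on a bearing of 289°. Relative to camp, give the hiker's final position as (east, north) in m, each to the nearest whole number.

(-2831, -1691)

Leg 1 (138°, 3329 m): east 3329 sin 138° = 2227.54, north 3329 cos 138° = -2473.93
Leg 2 (259°, 1813 m): east 1813 sin 259° = -1779.69, north 1813 cos 259° = -345.94
Leg 3 (289°, 3468 m): east 3468 sin 289° = -3279.06, north 3468 cos 289° = 1129.07
Summing: -2831.21 m east, -1690.80 m north → (-2831, -1691).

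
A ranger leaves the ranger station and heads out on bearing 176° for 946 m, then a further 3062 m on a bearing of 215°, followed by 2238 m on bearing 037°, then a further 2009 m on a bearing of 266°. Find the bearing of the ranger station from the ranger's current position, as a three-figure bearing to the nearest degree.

Leg 1 (176°, 946 m): east 946 sin 176° = 65.99, north 946 cos 176° = -943.70
Leg 2 (215°, 3062 m): east 3062 sin 215° = -1756.29, north 3062 cos 215° = -2508.24
Leg 3 (037°, 2238 m): east 2238 sin 37° = 1346.86, north 2238 cos 37° = 1787.35
Leg 4 (266°, 2009 m): east 2009 sin 266° = -2004.11, north 2009 cos 266° = -140.14
Net displacement: -2347.55 east, -1804.73 north. Direction back to start is (2347.55, 1804.73): bearing = atan2(2347.55, 1804.73) mod 360° = 52.45° ≈ 052°.

052°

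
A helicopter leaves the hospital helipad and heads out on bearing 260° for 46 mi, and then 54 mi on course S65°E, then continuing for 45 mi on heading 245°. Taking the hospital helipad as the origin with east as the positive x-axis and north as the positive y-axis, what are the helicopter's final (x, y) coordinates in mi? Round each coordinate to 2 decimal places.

(-37.14, -49.83)

Leg 1 (260°, 46 mi): east 46 sin 260° = -45.30, north 46 cos 260° = -7.99
Leg 2 (S65°E, 54 mi): east 54 sin 115° = 48.94, north 54 cos 115° = -22.82
Leg 3 (245°, 45 mi): east 45 sin 245° = -40.78, north 45 cos 245° = -19.02
Summing: -37.14 mi east, -49.83 mi north → (-37.14, -49.83).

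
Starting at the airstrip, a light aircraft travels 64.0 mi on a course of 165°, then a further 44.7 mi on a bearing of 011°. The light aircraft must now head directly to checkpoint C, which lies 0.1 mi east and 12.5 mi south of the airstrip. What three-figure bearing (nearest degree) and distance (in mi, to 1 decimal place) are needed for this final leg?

282°, 25.6 mi

Leg 1 (165°, 64.0 mi): east 64.0 sin 165° = 16.56, north 64.0 cos 165° = -61.82
Leg 2 (011°, 44.7 mi): east 44.7 sin 11° = 8.53, north 44.7 cos 11° = 43.88
Current position: (25.09, -17.94). Target: (0.1, -12.5). Remaining: Δeast = -24.99, Δnorth = 5.44.
Bearing = atan2(-24.99, 5.44) mod 360° = 282.28°; distance = √((-24.99)² + (5.44)²) = 25.579 mi.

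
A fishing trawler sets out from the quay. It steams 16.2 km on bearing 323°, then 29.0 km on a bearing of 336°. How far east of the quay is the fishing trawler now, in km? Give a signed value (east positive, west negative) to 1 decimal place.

-21.5 km

Leg 1 (323°, 16.2 km): east 16.2 sin 323° = -9.75, north 16.2 cos 323° = 12.94
Leg 2 (336°, 29.0 km): east 29.0 sin 336° = -11.80, north 29.0 cos 336° = 26.49
Net east component: -21.54 km.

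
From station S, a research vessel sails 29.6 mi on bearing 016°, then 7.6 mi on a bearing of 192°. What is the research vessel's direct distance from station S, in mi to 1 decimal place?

Leg 1 (016°, 29.6 mi): east 29.6 sin 16° = 8.16, north 29.6 cos 16° = 28.45
Leg 2 (192°, 7.6 mi): east 7.6 sin 192° = -1.58, north 7.6 cos 192° = -7.43
Net: 6.58 east, 21.02 north. Distance = √((6.58)² + (21.02)²) = 22.025 mi.

22.0 mi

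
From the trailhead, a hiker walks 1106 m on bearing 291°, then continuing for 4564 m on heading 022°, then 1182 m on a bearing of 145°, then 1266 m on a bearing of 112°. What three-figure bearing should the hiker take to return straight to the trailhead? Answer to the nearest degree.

218°

Leg 1 (291°, 1106 m): east 1106 sin 291° = -1032.54, north 1106 cos 291° = 396.35
Leg 2 (022°, 4564 m): east 4564 sin 22° = 1709.70, north 4564 cos 22° = 4231.67
Leg 3 (145°, 1182 m): east 1182 sin 145° = 677.97, north 1182 cos 145° = -968.24
Leg 4 (112°, 1266 m): east 1266 sin 112° = 1173.81, north 1266 cos 112° = -474.25
Net displacement: 2528.95 east, 3185.53 north. Direction back to start is (-2528.95, -3185.53): bearing = atan2(-2528.95, -3185.53) mod 360° = 218.45° ≈ 218°.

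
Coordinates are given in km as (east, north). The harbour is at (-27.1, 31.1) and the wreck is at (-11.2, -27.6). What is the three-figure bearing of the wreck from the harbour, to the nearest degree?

Δeast = -11.2 − -27.1 = 15.90; Δnorth = -27.6 − 31.1 = -58.70.
Bearing = atan2(Δeast, Δnorth) mod 360° = 164.84° ≈ 165°.

165°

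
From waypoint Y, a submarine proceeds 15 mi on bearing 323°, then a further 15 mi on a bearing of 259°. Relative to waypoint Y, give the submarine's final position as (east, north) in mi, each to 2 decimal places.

Leg 1 (323°, 15 mi): east 15 sin 323° = -9.03, north 15 cos 323° = 11.98
Leg 2 (259°, 15 mi): east 15 sin 259° = -14.72, north 15 cos 259° = -2.86
Summing: -23.75 mi east, 9.12 mi north → (-23.75, 9.12).

(-23.75, 9.12)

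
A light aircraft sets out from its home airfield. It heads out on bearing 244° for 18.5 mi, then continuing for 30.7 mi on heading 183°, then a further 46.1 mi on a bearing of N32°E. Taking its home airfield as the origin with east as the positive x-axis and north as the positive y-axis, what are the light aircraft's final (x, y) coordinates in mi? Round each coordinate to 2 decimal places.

Leg 1 (244°, 18.5 mi): east 18.5 sin 244° = -16.63, north 18.5 cos 244° = -8.11
Leg 2 (183°, 30.7 mi): east 30.7 sin 183° = -1.61, north 30.7 cos 183° = -30.66
Leg 3 (N32°E, 46.1 mi): east 46.1 sin 32° = 24.43, north 46.1 cos 32° = 39.10
Summing: 6.19 mi east, 0.33 mi north → (6.19, 0.33).

(6.19, 0.33)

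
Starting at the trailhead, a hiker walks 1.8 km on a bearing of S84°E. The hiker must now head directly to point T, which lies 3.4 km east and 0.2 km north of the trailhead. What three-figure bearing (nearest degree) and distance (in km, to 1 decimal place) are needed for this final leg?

Leg 1 (S84°E, 1.8 km): east 1.8 sin 96° = 1.79, north 1.8 cos 96° = -0.19
Current position: (1.79, -0.19). Target: (3.4, 0.2). Remaining: Δeast = 1.61, Δnorth = 0.39.
Bearing = atan2(1.61, 0.39) mod 360° = 76.44°; distance = √((1.61)² + (0.39)²) = 1.656 km.

076°, 1.7 km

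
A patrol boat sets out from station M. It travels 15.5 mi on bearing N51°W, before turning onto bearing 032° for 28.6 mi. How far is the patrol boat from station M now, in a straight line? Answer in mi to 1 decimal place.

Leg 1 (N51°W, 15.5 mi): east 15.5 sin 309° = -12.05, north 15.5 cos 309° = 9.75
Leg 2 (032°, 28.6 mi): east 28.6 sin 32° = 15.16, north 28.6 cos 32° = 24.25
Net: 3.11 east, 34.01 north. Distance = √((3.11)² + (34.01)²) = 34.151 mi.

34.2 mi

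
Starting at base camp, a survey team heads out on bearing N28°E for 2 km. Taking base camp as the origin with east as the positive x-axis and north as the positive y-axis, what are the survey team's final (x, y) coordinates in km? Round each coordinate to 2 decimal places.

(0.94, 1.77)

Leg 1 (N28°E, 2 km): east 2 sin 28° = 0.94, north 2 cos 28° = 1.77
Summing: 0.94 km east, 1.77 km north → (0.94, 1.77).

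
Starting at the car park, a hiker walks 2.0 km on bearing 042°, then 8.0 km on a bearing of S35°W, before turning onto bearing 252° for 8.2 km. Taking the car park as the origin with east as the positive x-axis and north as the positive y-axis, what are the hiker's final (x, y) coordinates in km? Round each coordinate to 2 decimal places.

Leg 1 (042°, 2.0 km): east 2.0 sin 42° = 1.34, north 2.0 cos 42° = 1.49
Leg 2 (S35°W, 8.0 km): east 8.0 sin 215° = -4.59, north 8.0 cos 215° = -6.55
Leg 3 (252°, 8.2 km): east 8.2 sin 252° = -7.80, north 8.2 cos 252° = -2.53
Summing: -11.05 km east, -7.60 km north → (-11.05, -7.60).

(-11.05, -7.60)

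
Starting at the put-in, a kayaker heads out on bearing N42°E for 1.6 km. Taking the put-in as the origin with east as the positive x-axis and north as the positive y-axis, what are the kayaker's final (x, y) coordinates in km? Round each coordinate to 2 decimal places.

Leg 1 (N42°E, 1.6 km): east 1.6 sin 42° = 1.07, north 1.6 cos 42° = 1.19
Summing: 1.07 km east, 1.19 km north → (1.07, 1.19).

(1.07, 1.19)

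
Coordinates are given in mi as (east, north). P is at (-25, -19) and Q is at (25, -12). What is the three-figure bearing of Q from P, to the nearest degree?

082°

Δeast = 25 − -25 = 50.00; Δnorth = -12 − -19 = 7.00.
Bearing = atan2(Δeast, Δnorth) mod 360° = 82.03° ≈ 082°.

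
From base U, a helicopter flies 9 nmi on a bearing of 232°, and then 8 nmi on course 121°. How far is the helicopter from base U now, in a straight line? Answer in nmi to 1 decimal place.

Leg 1 (232°, 9 nmi): east 9 sin 232° = -7.09, north 9 cos 232° = -5.54
Leg 2 (121°, 8 nmi): east 8 sin 121° = 6.86, north 8 cos 121° = -4.12
Net: -0.23 east, -9.66 north. Distance = √((-0.23)² + (-9.66)²) = 9.664 nmi.

9.7 nmi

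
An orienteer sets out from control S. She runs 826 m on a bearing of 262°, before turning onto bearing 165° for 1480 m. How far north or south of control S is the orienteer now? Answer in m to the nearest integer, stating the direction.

Leg 1 (262°, 826 m): east 826 sin 262° = -817.96, north 826 cos 262° = -114.96
Leg 2 (165°, 1480 m): east 1480 sin 165° = 383.05, north 1480 cos 165° = -1429.57
Net north component: -1544.53 m.

1545 m south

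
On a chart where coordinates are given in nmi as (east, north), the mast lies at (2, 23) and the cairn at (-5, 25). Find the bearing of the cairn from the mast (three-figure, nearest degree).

286°

Δeast = -5 − 2 = -7.00; Δnorth = 25 − 23 = 2.00.
Bearing = atan2(Δeast, Δnorth) mod 360° = 285.95° ≈ 286°.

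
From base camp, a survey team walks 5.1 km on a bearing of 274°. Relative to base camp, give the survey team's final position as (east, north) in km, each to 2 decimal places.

(-5.09, 0.36)

Leg 1 (274°, 5.1 km): east 5.1 sin 274° = -5.09, north 5.1 cos 274° = 0.36
Summing: -5.09 km east, 0.36 km north → (-5.09, 0.36).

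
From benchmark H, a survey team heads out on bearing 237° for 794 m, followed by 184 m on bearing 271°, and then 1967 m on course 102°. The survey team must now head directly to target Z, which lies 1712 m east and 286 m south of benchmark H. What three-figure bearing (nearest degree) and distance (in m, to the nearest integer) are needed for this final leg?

Leg 1 (237°, 794 m): east 794 sin 237° = -665.90, north 794 cos 237° = -432.44
Leg 2 (271°, 184 m): east 184 sin 271° = -183.97, north 184 cos 271° = 3.21
Leg 3 (102°, 1967 m): east 1967 sin 102° = 1924.02, north 1967 cos 102° = -408.96
Current position: (1074.14, -838.19). Target: (1712, -286). Remaining: Δeast = 637.86, Δnorth = 552.19.
Bearing = atan2(637.86, 552.19) mod 360° = 49.12°; distance = √((637.86)² + (552.19)²) = 843.673 m.

049°, 844 m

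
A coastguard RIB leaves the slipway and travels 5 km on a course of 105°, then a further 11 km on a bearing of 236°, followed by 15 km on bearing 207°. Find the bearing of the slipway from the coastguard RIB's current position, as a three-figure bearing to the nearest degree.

Leg 1 (105°, 5 km): east 5 sin 105° = 4.83, north 5 cos 105° = -1.29
Leg 2 (236°, 11 km): east 11 sin 236° = -9.12, north 11 cos 236° = -6.15
Leg 3 (207°, 15 km): east 15 sin 207° = -6.81, north 15 cos 207° = -13.37
Net displacement: -11.10 east, -20.81 north. Direction back to start is (11.10, 20.81): bearing = atan2(11.10, 20.81) mod 360° = 28.07° ≈ 028°.

028°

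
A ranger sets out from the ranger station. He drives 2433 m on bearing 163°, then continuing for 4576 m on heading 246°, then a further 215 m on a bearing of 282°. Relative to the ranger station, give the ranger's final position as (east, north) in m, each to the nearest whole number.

Leg 1 (163°, 2433 m): east 2433 sin 163° = 711.34, north 2433 cos 163° = -2326.69
Leg 2 (246°, 4576 m): east 4576 sin 246° = -4180.38, north 4576 cos 246° = -1861.23
Leg 3 (282°, 215 m): east 215 sin 282° = -210.30, north 215 cos 282° = 44.70
Summing: -3679.35 m east, -4143.22 m north → (-3679, -4143).

(-3679, -4143)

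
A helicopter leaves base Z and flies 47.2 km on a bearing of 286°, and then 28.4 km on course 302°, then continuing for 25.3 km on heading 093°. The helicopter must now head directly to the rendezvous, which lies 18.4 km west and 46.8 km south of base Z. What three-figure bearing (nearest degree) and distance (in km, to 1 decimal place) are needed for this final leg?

161°, 77.9 km

Leg 1 (286°, 47.2 km): east 47.2 sin 286° = -45.37, north 47.2 cos 286° = 13.01
Leg 2 (302°, 28.4 km): east 28.4 sin 302° = -24.08, north 28.4 cos 302° = 15.05
Leg 3 (093°, 25.3 km): east 25.3 sin 93° = 25.27, north 25.3 cos 93° = -1.32
Current position: (-44.19, 26.74). Target: (-18.4, -46.8). Remaining: Δeast = 25.79, Δnorth = -73.54.
Bearing = atan2(25.79, -73.54) mod 360° = 160.67°; distance = √((25.79)² + (-73.54)²) = 77.927 km.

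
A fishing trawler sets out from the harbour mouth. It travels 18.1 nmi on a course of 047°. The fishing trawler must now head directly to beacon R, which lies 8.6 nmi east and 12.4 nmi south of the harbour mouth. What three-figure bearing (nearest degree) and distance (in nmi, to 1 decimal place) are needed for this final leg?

191°, 25.2 nmi

Leg 1 (047°, 18.1 nmi): east 18.1 sin 47° = 13.24, north 18.1 cos 47° = 12.34
Current position: (13.24, 12.34). Target: (8.6, -12.4). Remaining: Δeast = -4.64, Δnorth = -24.74.
Bearing = atan2(-4.64, -24.74) mod 360° = 190.62°; distance = √((-4.64)² + (-24.74)²) = 25.175 nmi.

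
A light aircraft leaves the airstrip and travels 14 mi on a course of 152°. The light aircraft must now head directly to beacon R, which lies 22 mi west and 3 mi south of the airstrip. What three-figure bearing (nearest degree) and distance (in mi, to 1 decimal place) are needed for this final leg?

Leg 1 (152°, 14 mi): east 14 sin 152° = 6.57, north 14 cos 152° = -12.36
Current position: (6.57, -12.36). Target: (-22, -3). Remaining: Δeast = -28.57, Δnorth = 9.36.
Bearing = atan2(-28.57, 9.36) mod 360° = 288.14°; distance = √((-28.57)² + (9.36)²) = 30.067 mi.

288°, 30.1 mi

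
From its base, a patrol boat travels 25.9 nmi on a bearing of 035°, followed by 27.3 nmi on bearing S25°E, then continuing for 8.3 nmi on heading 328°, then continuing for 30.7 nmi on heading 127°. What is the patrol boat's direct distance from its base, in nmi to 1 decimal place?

Leg 1 (035°, 25.9 nmi): east 25.9 sin 35° = 14.86, north 25.9 cos 35° = 21.22
Leg 2 (S25°E, 27.3 nmi): east 27.3 sin 155° = 11.54, north 27.3 cos 155° = -24.74
Leg 3 (328°, 8.3 nmi): east 8.3 sin 328° = -4.40, north 8.3 cos 328° = 7.04
Leg 4 (127°, 30.7 nmi): east 30.7 sin 127° = 24.52, north 30.7 cos 127° = -18.48
Net: 46.51 east, -14.96 north. Distance = √((46.51)² + (-14.96)²) = 48.860 nmi.

48.9 nmi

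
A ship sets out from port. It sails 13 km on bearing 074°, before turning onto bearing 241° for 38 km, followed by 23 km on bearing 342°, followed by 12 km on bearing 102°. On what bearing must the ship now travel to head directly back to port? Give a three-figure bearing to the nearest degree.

106°

Leg 1 (074°, 13 km): east 13 sin 74° = 12.50, north 13 cos 74° = 3.58
Leg 2 (241°, 38 km): east 38 sin 241° = -33.24, north 38 cos 241° = -18.42
Leg 3 (342°, 23 km): east 23 sin 342° = -7.11, north 23 cos 342° = 21.87
Leg 4 (102°, 12 km): east 12 sin 102° = 11.74, north 12 cos 102° = -2.49
Net displacement: -16.11 east, 4.54 north. Direction back to start is (16.11, -4.54): bearing = atan2(16.11, -4.54) mod 360° = 105.74° ≈ 106°.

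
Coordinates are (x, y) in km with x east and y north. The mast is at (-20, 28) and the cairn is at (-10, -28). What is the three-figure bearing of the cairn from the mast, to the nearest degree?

Δeast = -10 − -20 = 10.00; Δnorth = -28 − 28 = -56.00.
Bearing = atan2(Δeast, Δnorth) mod 360° = 169.88° ≈ 170°.

170°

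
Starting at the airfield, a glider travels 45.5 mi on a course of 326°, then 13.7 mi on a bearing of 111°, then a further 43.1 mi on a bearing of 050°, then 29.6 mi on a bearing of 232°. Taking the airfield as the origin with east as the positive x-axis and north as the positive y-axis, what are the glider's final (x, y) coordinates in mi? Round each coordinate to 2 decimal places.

Leg 1 (326°, 45.5 mi): east 45.5 sin 326° = -25.44, north 45.5 cos 326° = 37.72
Leg 2 (111°, 13.7 mi): east 13.7 sin 111° = 12.79, north 13.7 cos 111° = -4.91
Leg 3 (050°, 43.1 mi): east 43.1 sin 50° = 33.02, north 43.1 cos 50° = 27.70
Leg 4 (232°, 29.6 mi): east 29.6 sin 232° = -23.33, north 29.6 cos 232° = -18.22
Summing: -2.96 mi east, 42.29 mi north → (-2.96, 42.29).

(-2.96, 42.29)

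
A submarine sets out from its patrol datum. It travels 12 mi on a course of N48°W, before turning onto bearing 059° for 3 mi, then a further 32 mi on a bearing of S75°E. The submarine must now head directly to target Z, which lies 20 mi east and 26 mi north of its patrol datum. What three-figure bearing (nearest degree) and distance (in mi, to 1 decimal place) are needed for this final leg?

Leg 1 (N48°W, 12 mi): east 12 sin 312° = -8.92, north 12 cos 312° = 8.03
Leg 2 (059°, 3 mi): east 3 sin 59° = 2.57, north 3 cos 59° = 1.55
Leg 3 (S75°E, 32 mi): east 32 sin 105° = 30.91, north 32 cos 105° = -8.28
Current position: (24.56, 1.29). Target: (20, 26). Remaining: Δeast = -4.56, Δnorth = 24.71.
Bearing = atan2(-4.56, 24.71) mod 360° = 349.54°; distance = √((-4.56)² + (24.71)²) = 25.125 mi.

350°, 25.1 mi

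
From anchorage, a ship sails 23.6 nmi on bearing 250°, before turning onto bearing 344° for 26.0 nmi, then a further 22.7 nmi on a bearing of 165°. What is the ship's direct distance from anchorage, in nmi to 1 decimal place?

24.0 nmi

Leg 1 (250°, 23.6 nmi): east 23.6 sin 250° = -22.18, north 23.6 cos 250° = -8.07
Leg 2 (344°, 26.0 nmi): east 26.0 sin 344° = -7.17, north 26.0 cos 344° = 24.99
Leg 3 (165°, 22.7 nmi): east 22.7 sin 165° = 5.88, north 22.7 cos 165° = -21.93
Net: -23.47 east, -5.01 north. Distance = √((-23.47)² + (-5.01)²) = 23.996 nmi.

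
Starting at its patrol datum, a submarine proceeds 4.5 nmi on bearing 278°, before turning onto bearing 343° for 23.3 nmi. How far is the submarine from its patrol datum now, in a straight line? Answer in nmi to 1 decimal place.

Leg 1 (278°, 4.5 nmi): east 4.5 sin 278° = -4.46, north 4.5 cos 278° = 0.63
Leg 2 (343°, 23.3 nmi): east 23.3 sin 343° = -6.81, north 23.3 cos 343° = 22.28
Net: -11.27 east, 22.91 north. Distance = √((-11.27)² + (22.91)²) = 25.530 nmi.

25.5 nmi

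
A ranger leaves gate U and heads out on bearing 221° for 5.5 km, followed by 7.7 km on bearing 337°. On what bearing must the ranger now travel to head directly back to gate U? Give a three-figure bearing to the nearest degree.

114°

Leg 1 (221°, 5.5 km): east 5.5 sin 221° = -3.61, north 5.5 cos 221° = -4.15
Leg 2 (337°, 7.7 km): east 7.7 sin 337° = -3.01, north 7.7 cos 337° = 7.09
Net displacement: -6.62 east, 2.94 north. Direction back to start is (6.62, -2.94): bearing = atan2(6.62, -2.94) mod 360° = 113.93° ≈ 114°.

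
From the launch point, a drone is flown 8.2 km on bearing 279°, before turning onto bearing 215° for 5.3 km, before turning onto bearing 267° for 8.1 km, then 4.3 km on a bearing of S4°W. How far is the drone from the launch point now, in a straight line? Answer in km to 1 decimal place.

21.0 km

Leg 1 (279°, 8.2 km): east 8.2 sin 279° = -8.10, north 8.2 cos 279° = 1.28
Leg 2 (215°, 5.3 km): east 5.3 sin 215° = -3.04, north 5.3 cos 215° = -4.34
Leg 3 (267°, 8.1 km): east 8.1 sin 267° = -8.09, north 8.1 cos 267° = -0.42
Leg 4 (S4°W, 4.3 km): east 4.3 sin 184° = -0.30, north 4.3 cos 184° = -4.29
Net: -19.53 east, -7.77 north. Distance = √((-19.53)² + (-7.77)²) = 21.018 km.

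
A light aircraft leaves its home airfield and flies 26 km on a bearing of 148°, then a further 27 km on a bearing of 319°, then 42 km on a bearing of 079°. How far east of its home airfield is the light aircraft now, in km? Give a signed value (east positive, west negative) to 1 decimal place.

37.3 km

Leg 1 (148°, 26 km): east 26 sin 148° = 13.78, north 26 cos 148° = -22.05
Leg 2 (319°, 27 km): east 27 sin 319° = -17.71, north 27 cos 319° = 20.38
Leg 3 (079°, 42 km): east 42 sin 79° = 41.23, north 42 cos 79° = 8.01
Net east component: 37.29 km.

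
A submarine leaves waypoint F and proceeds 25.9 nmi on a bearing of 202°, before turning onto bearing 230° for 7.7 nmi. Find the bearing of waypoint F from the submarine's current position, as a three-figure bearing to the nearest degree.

028°

Leg 1 (202°, 25.9 nmi): east 25.9 sin 202° = -9.70, north 25.9 cos 202° = -24.01
Leg 2 (230°, 7.7 nmi): east 7.7 sin 230° = -5.90, north 7.7 cos 230° = -4.95
Net displacement: -15.60 east, -28.96 north. Direction back to start is (15.60, 28.96): bearing = atan2(15.60, 28.96) mod 360° = 28.31° ≈ 028°.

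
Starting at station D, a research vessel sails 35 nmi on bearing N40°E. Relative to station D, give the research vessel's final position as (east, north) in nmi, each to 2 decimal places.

Leg 1 (N40°E, 35 nmi): east 35 sin 40° = 22.50, north 35 cos 40° = 26.81
Summing: 22.50 nmi east, 26.81 nmi north → (22.50, 26.81).

(22.50, 26.81)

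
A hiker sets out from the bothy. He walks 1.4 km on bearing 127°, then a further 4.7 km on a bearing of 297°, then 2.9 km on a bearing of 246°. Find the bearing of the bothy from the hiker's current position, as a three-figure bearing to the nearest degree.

Leg 1 (127°, 1.4 km): east 1.4 sin 127° = 1.12, north 1.4 cos 127° = -0.84
Leg 2 (297°, 4.7 km): east 4.7 sin 297° = -4.19, north 4.7 cos 297° = 2.13
Leg 3 (246°, 2.9 km): east 2.9 sin 246° = -2.65, north 2.9 cos 246° = -1.18
Net displacement: -5.72 east, 0.11 north. Direction back to start is (5.72, -0.11): bearing = atan2(5.72, -0.11) mod 360° = 91.12° ≈ 091°.

091°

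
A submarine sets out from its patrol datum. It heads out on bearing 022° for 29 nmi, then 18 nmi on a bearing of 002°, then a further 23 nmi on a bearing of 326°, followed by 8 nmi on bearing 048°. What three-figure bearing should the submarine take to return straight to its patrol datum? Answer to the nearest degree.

184°

Leg 1 (022°, 29 nmi): east 29 sin 22° = 10.86, north 29 cos 22° = 26.89
Leg 2 (002°, 18 nmi): east 18 sin 2° = 0.63, north 18 cos 2° = 17.99
Leg 3 (326°, 23 nmi): east 23 sin 326° = -12.86, north 23 cos 326° = 19.07
Leg 4 (048°, 8 nmi): east 8 sin 48° = 5.95, north 8 cos 48° = 5.35
Net displacement: 4.58 east, 69.30 north. Direction back to start is (-4.58, -69.30): bearing = atan2(-4.58, -69.30) mod 360° = 183.78° ≈ 184°.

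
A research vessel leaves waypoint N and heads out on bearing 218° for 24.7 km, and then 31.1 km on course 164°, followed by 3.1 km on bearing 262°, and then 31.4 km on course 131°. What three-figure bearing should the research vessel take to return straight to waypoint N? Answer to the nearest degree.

Leg 1 (218°, 24.7 km): east 24.7 sin 218° = -15.21, north 24.7 cos 218° = -19.46
Leg 2 (164°, 31.1 km): east 31.1 sin 164° = 8.57, north 31.1 cos 164° = -29.90
Leg 3 (262°, 3.1 km): east 3.1 sin 262° = -3.07, north 3.1 cos 262° = -0.43
Leg 4 (131°, 31.4 km): east 31.4 sin 131° = 23.70, north 31.4 cos 131° = -20.60
Net displacement: 13.99 east, -70.39 north. Direction back to start is (-13.99, 70.39): bearing = atan2(-13.99, 70.39) mod 360° = 348.76° ≈ 349°.

349°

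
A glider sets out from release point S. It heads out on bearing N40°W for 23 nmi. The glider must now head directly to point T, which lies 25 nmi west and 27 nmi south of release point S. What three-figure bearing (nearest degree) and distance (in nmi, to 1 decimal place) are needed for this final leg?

Leg 1 (N40°W, 23 nmi): east 23 sin 320° = -14.78, north 23 cos 320° = 17.62
Current position: (-14.78, 17.62). Target: (-25, -27). Remaining: Δeast = -10.22, Δnorth = -44.62.
Bearing = atan2(-10.22, -44.62) mod 360° = 192.90°; distance = √((-10.22)² + (-44.62)²) = 45.774 nmi.

193°, 45.8 nmi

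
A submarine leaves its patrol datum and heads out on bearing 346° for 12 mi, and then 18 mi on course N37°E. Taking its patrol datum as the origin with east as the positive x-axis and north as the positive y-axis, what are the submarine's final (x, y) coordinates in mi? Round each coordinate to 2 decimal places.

Leg 1 (346°, 12 mi): east 12 sin 346° = -2.90, north 12 cos 346° = 11.64
Leg 2 (N37°E, 18 mi): east 18 sin 37° = 10.83, north 18 cos 37° = 14.38
Summing: 7.93 mi east, 26.02 mi north → (7.93, 26.02).

(7.93, 26.02)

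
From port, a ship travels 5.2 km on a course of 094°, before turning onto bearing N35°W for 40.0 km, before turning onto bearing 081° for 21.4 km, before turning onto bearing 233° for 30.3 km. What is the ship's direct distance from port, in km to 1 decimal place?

Leg 1 (094°, 5.2 km): east 5.2 sin 94° = 5.19, north 5.2 cos 94° = -0.36
Leg 2 (N35°W, 40.0 km): east 40.0 sin 325° = -22.94, north 40.0 cos 325° = 32.77
Leg 3 (081°, 21.4 km): east 21.4 sin 81° = 21.14, north 21.4 cos 81° = 3.35
Leg 4 (233°, 30.3 km): east 30.3 sin 233° = -24.20, north 30.3 cos 233° = -18.23
Net: -20.82 east, 17.52 north. Distance = √((-20.82)² + (17.52)²) = 27.207 km.

27.2 km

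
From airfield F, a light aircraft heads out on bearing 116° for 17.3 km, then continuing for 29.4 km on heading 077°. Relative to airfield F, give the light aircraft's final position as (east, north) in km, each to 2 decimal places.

(44.20, -0.97)

Leg 1 (116°, 17.3 km): east 17.3 sin 116° = 15.55, north 17.3 cos 116° = -7.58
Leg 2 (077°, 29.4 km): east 29.4 sin 77° = 28.65, north 29.4 cos 77° = 6.61
Summing: 44.20 km east, -0.97 km north → (44.20, -0.97).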